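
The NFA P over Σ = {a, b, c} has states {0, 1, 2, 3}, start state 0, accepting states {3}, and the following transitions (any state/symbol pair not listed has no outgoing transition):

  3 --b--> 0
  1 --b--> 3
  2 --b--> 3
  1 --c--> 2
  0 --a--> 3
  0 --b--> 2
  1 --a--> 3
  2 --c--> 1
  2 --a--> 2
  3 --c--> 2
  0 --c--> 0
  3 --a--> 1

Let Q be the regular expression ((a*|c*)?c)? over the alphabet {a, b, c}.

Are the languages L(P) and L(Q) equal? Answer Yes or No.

No

The string a is accepted by P but rejected by Q.
So L(P) ≠ L(Q).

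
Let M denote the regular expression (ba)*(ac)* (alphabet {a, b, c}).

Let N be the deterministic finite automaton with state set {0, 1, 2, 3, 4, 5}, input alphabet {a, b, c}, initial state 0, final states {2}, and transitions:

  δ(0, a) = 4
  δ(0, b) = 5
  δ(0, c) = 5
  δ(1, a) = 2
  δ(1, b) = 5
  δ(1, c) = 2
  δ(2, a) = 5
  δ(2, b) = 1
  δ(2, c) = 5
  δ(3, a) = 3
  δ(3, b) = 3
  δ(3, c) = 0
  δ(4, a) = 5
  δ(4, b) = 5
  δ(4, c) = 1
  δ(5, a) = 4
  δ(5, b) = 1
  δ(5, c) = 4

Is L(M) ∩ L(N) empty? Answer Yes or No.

Yes

Converting the expression M to a DFA (subset construction, then merging equivalent states) gives the minimal DFA with states {m0, m1, m2, m3, m4}, start state m0, accepting states {m0, m4} and transitions m0: a→m1, b→m2, c→m3; m1: a→m3, b→m3, c→m4; m2: a→m0, b→m3, c→m3; m3: a→m3, b→m3, c→m3; m4: a→m1, b→m3, c→m3.
Exploring the product automaton M × N from the start pair (m0, 0), following both machines on each input symbol, reaches 13 state pairs: (m0, 0), (m1, 4), (m2, 5), (m3, 5), (m4, 1), (m0, 4), (m3, 1), (m3, 4), (m1, 2), (m3, 2), (m1, 5), (m4, 5), (m4, 4).
M accepts in {m0, m4} and N accepts in {2}; no reachable pair has both components accepting, so no string drives both machines to acceptance simultaneously and L(M) ∩ L(N) = ∅.
So no string is accepted by both, and the intersection is empty.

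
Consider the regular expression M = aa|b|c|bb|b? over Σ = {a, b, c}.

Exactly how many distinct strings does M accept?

The expression has no Kleene star, so L(M) is finite. Expanding the alternatives gives {ε, b, c, aa, bb}.
That is 1 of length 0, 2 of length 1, 2 of length 2: 5 strings in all.

5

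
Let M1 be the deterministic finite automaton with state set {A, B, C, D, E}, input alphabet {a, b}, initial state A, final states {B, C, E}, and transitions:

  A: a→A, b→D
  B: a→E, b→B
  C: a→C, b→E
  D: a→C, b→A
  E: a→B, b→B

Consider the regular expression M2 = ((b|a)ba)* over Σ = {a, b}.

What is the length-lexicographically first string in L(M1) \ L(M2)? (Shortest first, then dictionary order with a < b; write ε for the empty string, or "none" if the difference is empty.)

The string ba is accepted by M1 but not by M2.
No shorter string lies in the difference, and ba is the lexicographically first length-2 string in L(M1) \ L(M2).

ba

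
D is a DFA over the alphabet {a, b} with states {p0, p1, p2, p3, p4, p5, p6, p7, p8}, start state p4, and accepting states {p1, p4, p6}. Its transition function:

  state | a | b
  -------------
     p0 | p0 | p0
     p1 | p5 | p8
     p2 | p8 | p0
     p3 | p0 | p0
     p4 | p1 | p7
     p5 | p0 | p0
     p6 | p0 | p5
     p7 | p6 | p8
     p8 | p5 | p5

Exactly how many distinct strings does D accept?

3

The useful subgraph on states {p1, p4, p6, p7} is acyclic, so L(D) is finite; the longest accepting path visits 3 useful states, giving maximum string length 2.
Counting accepting paths from p4 by length: 1 of length 0, 1 of length 1, 1 of length 2. Total 3.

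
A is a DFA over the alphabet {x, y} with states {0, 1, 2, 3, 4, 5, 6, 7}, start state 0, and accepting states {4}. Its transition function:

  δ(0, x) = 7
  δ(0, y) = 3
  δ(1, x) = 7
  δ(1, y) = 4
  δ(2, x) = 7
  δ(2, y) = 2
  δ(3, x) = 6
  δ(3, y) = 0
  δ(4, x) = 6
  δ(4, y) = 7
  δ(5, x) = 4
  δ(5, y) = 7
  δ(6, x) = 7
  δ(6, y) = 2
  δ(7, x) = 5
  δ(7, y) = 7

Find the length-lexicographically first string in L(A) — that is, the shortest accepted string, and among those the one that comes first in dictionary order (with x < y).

A breadth-first search from 0 reaches an accepting state first via the path 0 → 7 → 5 → 4 on input xxx.
No string of length < 3 is accepted (BFS exhausts all shorter strings without reaching an accepting state), and xxx is the lexicographically least accepting string of length 3.

xxx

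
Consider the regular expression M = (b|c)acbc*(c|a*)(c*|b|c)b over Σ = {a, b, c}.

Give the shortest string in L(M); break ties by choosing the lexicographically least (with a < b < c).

By inspection of the expression, no string of length less than 5 matches, and bacbb is the lexicographically first match of length 5.

bacbb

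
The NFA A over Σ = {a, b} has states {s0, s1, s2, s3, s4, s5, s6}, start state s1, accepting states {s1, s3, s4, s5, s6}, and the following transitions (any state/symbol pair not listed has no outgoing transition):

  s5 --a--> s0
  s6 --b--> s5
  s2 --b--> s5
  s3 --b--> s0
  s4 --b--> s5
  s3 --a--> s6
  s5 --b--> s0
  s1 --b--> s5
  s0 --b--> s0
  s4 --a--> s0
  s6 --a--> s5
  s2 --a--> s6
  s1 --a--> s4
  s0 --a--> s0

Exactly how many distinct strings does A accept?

The useful subgraph on states {s1, s4, s5} is acyclic, so L(A) is finite; the longest accepting path visits 3 useful states, giving maximum string length 2.
Counting accepting paths from s1 by length: 1 of length 0, 2 of length 1, 1 of length 2. Total 4.

4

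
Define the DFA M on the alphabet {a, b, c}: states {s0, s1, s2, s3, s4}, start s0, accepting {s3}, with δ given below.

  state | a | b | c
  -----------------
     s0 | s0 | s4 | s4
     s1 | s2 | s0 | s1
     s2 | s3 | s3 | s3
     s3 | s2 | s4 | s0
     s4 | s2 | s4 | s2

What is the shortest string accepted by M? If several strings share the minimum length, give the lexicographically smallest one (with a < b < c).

baa

A breadth-first search from s0 reaches an accepting state first via the path s0 → s4 → s2 → s3 on input baa.
No string of length < 3 is accepted (BFS exhausts all shorter strings without reaching an accepting state), and baa is the lexicographically least accepting string of length 3.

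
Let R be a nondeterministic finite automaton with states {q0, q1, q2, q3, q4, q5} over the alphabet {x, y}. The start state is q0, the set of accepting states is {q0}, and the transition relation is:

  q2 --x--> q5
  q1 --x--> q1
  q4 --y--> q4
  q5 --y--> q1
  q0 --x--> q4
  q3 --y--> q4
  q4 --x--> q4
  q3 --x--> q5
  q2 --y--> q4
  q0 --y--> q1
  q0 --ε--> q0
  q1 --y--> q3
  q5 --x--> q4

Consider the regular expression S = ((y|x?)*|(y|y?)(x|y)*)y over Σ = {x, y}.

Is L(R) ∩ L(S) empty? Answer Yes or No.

Yes

Converting the expression S to a DFA (subset construction, then merging equivalent states) gives the minimal DFA with states {s0, s1}, start state s0, accepting states {s1} and transitions s0: x→s0, y→s1; s1: x→s0, y→s1.
Exploring the product automaton R × S from the start pair (q0, s0), following both machines on each input symbol, reaches 7 state pairs: (q0, s0), (q4, s0), (q1, s1), (q4, s1), (q1, s0), (q3, s1), (q5, s0).
R accepts in {q0} and S accepts in {s1}; no reachable pair has both components accepting, so no string drives both machines to acceptance simultaneously and L(R) ∩ L(S) = ∅.
So no string is accepted by both, and the intersection is empty.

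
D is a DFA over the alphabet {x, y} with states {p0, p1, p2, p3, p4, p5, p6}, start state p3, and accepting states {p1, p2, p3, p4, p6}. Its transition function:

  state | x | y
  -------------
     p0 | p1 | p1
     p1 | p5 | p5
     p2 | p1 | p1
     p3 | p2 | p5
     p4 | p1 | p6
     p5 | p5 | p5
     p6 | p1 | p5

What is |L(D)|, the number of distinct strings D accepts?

4

The useful subgraph on states {p1, p2, p3} is acyclic, so L(D) is finite; the longest accepting path visits 3 useful states, giving maximum string length 2.
Counting accepting paths from p3 by length: 1 of length 0, 1 of length 1, 2 of length 2. Total 4.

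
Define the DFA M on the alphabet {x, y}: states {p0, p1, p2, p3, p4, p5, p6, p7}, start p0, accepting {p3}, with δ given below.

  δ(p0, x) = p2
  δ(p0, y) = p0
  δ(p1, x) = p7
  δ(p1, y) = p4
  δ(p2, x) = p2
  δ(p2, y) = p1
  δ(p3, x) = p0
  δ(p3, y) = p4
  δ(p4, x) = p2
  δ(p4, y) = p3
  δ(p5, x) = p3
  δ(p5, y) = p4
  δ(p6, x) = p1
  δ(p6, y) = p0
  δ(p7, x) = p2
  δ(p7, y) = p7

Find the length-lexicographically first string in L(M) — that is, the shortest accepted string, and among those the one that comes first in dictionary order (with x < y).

A breadth-first search from p0 reaches an accepting state first via the path p0 → p2 → p1 → p4 → p3 on input xyyy.
No string of length < 4 is accepted (BFS exhausts all shorter strings without reaching an accepting state), and xyyy is the lexicographically least accepting string of length 4.

xyyy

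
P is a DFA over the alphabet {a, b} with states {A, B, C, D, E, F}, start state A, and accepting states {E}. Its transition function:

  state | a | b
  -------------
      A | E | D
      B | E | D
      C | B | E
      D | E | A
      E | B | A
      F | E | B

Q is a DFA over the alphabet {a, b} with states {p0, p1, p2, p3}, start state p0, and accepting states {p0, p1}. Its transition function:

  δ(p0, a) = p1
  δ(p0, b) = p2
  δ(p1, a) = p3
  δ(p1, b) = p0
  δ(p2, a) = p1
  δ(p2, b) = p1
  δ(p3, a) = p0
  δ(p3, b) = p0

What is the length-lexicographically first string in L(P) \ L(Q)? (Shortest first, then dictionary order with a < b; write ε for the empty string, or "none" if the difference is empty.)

bba

The string bba is accepted by P but not by Q.
No shorter string lies in the difference, and bba is the lexicographically first length-3 string in L(P) \ L(Q).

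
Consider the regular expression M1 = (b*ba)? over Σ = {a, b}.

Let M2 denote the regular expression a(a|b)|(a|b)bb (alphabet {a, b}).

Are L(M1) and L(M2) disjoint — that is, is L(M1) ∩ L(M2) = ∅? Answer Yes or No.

Yes

Converting the expression M1 to a DFA (subset construction, then merging equivalent states) gives the minimal DFA with states {r0, r1, r2, r3}, start state r0, accepting states {r0, r3} and transitions r0: a→r1, b→r2; r1: a→r1, b→r1; r2: a→r3, b→r2; r3: a→r1, b→r1.
Converting the expression M2 to a DFA (subset construction, then merging equivalent states) gives the minimal DFA with states {t0, t1, t2, t3, t4, t5, t6}, start state t0, accepting states {t3, t4} and transitions t0: a→t1, b→t2; t1: a→t3, b→t4; t2: a→t5, b→t6; t3: a→t5, b→t5; t4: a→t5, b→t3; t5: a→t5, b→t5; t6: a→t5, b→t3.
Exploring the product automaton M1 × M2 from the start pair (r0, t0), following both machines on each input symbol, reaches 10 state pairs: (r0, t0), (r1, t1), (r2, t2), (r1, t3), (r1, t4), (r3, t5), (r2, t6), (r1, t5), (r2, t3), (r2, t5).
M1 accepts in {r0, r3} and M2 accepts in {t3, t4}; no reachable pair has both components accepting, so no string drives both machines to acceptance simultaneously and L(M1) ∩ L(M2) = ∅.
So no string is accepted by both, and the intersection is empty.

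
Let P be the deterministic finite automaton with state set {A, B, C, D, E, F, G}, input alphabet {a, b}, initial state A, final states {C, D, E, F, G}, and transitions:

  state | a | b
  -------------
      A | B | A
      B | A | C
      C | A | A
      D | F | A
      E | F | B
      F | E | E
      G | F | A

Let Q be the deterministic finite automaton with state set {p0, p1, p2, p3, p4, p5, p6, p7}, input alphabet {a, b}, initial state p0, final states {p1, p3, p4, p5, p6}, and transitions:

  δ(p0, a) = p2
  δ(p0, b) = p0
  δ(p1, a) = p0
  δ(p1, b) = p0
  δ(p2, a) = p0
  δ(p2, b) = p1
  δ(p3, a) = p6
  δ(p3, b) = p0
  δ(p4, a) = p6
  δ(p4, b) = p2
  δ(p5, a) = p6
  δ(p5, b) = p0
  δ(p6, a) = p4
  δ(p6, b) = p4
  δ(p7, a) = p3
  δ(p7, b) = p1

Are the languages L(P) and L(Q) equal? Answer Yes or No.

Exploring the product automaton P × Q from the start pair (A, p0), following both machines on each input symbol, reaches 3 state pairs: (A, p0), (B, p2), (C, p1).
P accepts in {C, D, E, F, G} and Q accepts in {p1, p3, p4, p5, p6}. In every reachable pair the two components are either both accepting — (C, p1) — or both non-accepting, so no string is accepted by exactly one of the machines: L(P) \ L(Q) and L(Q) \ L(P) are both empty.
Hence every string is accepted by P iff it is accepted by Q, and the two languages coincide.

Yes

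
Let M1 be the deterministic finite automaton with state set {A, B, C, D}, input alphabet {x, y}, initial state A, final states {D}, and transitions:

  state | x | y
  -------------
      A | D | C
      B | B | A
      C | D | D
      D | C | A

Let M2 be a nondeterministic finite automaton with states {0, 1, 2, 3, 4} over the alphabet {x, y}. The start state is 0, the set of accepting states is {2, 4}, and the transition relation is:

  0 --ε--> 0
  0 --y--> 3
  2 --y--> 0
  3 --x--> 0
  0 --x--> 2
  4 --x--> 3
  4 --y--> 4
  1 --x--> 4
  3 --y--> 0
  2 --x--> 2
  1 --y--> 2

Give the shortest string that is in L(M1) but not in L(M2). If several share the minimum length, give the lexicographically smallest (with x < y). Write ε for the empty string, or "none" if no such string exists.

The string yx is accepted by M1 but not by M2.
No shorter string lies in the difference, and yx is the lexicographically first length-2 string in L(M1) \ L(M2).

yx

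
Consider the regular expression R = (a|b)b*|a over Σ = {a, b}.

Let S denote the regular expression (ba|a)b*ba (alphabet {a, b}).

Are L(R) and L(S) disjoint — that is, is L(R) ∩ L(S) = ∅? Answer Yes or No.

Yes

Converting the expression R to a DFA (subset construction, then merging equivalent states) gives the minimal DFA with states {r0, r1, r2}, start state r0, accepting states {r1} and transitions r0: a→r1, b→r1; r1: a→r2, b→r1; r2: a→r2, b→r2.
Converting the expression S to a DFA (subset construction, then merging equivalent states) gives the minimal DFA with states {s0, s1, s2, s3, s4, s5}, start state s0, accepting states {s5} and transitions s0: a→s1, b→s2; s1: a→s3, b→s4; s2: a→s1, b→s3; s3: a→s3, b→s3; s4: a→s5, b→s4; s5: a→s3, b→s3.
Exploring the product automaton R × S from the start pair (r0, s0), following both machines on each input symbol, reaches 9 state pairs: (r0, s0), (r1, s1), (r1, s2), (r2, s3), (r1, s4), (r2, s1), (r1, s3), (r2, s5), (r2, s4).
R accepts in {r1} and S accepts in {s5}; no reachable pair has both components accepting, so no string drives both machines to acceptance simultaneously and L(R) ∩ L(S) = ∅.
So no string is accepted by both, and the intersection is empty.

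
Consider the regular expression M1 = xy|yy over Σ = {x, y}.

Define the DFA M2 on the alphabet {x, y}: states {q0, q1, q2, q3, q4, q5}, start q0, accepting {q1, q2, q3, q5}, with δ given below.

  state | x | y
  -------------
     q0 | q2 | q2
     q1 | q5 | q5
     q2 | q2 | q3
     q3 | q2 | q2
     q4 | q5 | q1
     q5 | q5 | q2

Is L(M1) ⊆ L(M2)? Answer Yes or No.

Converting the expression M1 to a DFA (subset construction, then merging equivalent states) gives the minimal DFA with states {r0, r1, r2, r3}, start state r0, accepting states {r3} and transitions r0: x→r1, y→r1; r1: x→r2, y→r3; r2: x→r2, y→r2; r3: x→r2, y→r2.
Exploring the product automaton M1 × M2 from the start pair (r0, q0), following both machines on each input symbol, reaches 5 state pairs: (r0, q0), (r1, q2), (r2, q2), (r3, q3), (r2, q3).
M1 accepts in {r3} and M2 accepts in {q1, q2, q3, q5}. The reachable pairs whose M1-component is accepting are (r3, q3); in each of them the M2-component is accepting too, so the product for L(M1) \ L(M2) (M1-component accepting, M2-component rejecting) has no reachable accepting pair and the difference is empty.
Hence every string in L(M1) is also in L(M2).

Yes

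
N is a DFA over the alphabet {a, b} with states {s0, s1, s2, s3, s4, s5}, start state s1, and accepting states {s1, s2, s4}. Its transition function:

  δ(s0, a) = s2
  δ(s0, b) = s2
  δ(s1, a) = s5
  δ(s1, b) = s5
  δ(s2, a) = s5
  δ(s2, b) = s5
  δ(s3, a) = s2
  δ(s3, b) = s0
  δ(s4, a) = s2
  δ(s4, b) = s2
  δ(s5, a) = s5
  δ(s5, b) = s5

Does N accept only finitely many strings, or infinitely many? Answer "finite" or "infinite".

finite

The useful states (reachable from s1 and able to reach an accepting state) are {s1}.
Restricted to these states the transition graph has no cycle, so every accepting path has bounded length and L is finite.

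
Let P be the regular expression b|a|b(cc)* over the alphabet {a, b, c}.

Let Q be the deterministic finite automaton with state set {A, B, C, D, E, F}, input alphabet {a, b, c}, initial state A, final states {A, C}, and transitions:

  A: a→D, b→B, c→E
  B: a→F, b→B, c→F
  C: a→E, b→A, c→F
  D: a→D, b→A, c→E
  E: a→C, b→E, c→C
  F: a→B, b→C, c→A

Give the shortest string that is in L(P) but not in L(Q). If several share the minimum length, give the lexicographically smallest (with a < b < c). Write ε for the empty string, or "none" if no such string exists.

a

The string a is accepted by P but not by Q.
No shorter string lies in the difference, and a is the lexicographically first length-1 string in L(P) \ L(Q).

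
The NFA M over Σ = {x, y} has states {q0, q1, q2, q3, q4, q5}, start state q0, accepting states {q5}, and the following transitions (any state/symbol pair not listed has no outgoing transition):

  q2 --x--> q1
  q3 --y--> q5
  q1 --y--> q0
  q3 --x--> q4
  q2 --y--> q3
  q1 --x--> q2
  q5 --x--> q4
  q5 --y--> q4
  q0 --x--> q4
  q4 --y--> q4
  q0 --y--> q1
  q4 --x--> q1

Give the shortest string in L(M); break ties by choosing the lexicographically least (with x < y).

yxyy

A breadth-first search from q0 reaches an accepting state first via the path q0 → q1 → q2 → q3 → q5 on input yxyy.
No string of length < 4 is accepted (BFS exhausts all shorter strings without reaching an accepting state), and yxyy is the lexicographically least accepting string of length 4.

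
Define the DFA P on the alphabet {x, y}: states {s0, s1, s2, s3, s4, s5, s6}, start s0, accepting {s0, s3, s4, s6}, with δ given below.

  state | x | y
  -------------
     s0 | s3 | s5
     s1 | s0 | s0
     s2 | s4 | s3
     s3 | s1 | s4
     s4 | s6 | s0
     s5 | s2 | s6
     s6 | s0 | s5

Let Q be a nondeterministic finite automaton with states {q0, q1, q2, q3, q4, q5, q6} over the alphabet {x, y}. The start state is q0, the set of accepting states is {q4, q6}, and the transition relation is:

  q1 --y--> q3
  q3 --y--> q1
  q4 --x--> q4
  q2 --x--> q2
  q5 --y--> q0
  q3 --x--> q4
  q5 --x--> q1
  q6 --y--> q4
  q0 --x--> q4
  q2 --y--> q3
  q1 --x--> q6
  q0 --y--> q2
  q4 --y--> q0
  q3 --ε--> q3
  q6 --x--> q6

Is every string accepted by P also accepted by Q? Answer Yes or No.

No

The empty string ε is in L(P) but not in L(Q).
So L(P) ⊄ L(Q).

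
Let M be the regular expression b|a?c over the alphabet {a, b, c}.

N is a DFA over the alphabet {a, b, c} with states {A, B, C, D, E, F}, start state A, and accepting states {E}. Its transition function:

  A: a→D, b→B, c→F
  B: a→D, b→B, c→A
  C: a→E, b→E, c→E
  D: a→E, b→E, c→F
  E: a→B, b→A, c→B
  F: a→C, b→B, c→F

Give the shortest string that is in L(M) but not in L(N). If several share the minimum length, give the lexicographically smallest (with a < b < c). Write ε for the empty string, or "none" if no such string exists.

b

The string b is accepted by M but not by N.
No shorter string lies in the difference, and b is the lexicographically first length-1 string in L(M) \ L(N).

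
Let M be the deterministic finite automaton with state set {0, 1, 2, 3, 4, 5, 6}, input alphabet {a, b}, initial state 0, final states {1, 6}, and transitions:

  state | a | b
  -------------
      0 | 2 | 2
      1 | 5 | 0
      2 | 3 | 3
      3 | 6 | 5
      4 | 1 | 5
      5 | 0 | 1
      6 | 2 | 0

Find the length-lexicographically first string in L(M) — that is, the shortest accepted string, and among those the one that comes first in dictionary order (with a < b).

aaa

A breadth-first search from 0 reaches an accepting state first via the path 0 → 2 → 3 → 6 on input aaa.
No string of length < 3 is accepted (BFS exhausts all shorter strings without reaching an accepting state), and aaa is the lexicographically least accepting string of length 3.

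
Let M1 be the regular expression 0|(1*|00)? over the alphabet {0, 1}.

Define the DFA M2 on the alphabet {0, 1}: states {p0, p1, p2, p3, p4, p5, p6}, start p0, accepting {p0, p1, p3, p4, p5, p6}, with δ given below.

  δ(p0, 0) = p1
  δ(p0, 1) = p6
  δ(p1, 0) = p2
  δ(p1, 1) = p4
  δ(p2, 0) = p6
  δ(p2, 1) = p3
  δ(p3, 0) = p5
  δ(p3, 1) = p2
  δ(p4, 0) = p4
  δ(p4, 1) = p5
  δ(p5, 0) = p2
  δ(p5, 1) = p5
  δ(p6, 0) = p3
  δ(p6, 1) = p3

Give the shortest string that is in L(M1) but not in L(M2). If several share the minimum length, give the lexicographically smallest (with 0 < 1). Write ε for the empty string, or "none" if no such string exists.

00

The string 00 is accepted by M1 but not by M2.
No shorter string lies in the difference, and 00 is the lexicographically first length-2 string in L(M1) \ L(M2).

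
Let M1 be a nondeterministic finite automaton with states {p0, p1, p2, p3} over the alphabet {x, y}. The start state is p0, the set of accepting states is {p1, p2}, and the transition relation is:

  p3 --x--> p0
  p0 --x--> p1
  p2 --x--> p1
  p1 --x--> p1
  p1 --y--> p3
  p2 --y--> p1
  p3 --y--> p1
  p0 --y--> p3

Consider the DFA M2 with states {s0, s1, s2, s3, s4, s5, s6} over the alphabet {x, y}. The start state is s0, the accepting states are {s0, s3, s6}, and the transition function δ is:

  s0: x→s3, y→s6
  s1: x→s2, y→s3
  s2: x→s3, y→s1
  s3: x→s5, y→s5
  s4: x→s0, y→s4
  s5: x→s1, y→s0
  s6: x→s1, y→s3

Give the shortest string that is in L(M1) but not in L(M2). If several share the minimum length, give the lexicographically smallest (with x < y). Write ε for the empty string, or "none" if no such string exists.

xx

The string xx is accepted by M1 but not by M2.
No shorter string lies in the difference, and xx is the lexicographically first length-2 string in L(M1) \ L(M2).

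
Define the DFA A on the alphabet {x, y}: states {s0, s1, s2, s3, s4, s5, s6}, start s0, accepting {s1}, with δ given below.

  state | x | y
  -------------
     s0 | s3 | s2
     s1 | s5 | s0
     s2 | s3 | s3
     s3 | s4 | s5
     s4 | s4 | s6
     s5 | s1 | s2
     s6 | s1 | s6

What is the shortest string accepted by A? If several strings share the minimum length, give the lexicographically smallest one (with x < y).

xyx

A breadth-first search from s0 reaches an accepting state first via the path s0 → s3 → s5 → s1 on input xyx.
No string of length < 3 is accepted (BFS exhausts all shorter strings without reaching an accepting state), and xyx is the lexicographically least accepting string of length 3.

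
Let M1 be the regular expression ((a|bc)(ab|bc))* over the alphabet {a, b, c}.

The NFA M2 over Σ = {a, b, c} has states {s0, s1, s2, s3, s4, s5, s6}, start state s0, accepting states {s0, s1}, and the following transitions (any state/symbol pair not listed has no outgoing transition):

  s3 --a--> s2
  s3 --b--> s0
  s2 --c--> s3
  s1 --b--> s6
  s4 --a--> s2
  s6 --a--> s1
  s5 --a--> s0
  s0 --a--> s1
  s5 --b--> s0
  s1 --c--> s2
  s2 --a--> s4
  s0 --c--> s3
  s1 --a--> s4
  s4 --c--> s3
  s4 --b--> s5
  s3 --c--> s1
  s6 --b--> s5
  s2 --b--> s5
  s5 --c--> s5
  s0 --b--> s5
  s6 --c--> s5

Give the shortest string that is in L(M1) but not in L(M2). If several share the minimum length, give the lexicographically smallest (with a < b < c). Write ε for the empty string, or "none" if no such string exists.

The string aab is accepted by M1 but not by M2.
No shorter string lies in the difference, and aab is the lexicographically first length-3 string in L(M1) \ L(M2).

aab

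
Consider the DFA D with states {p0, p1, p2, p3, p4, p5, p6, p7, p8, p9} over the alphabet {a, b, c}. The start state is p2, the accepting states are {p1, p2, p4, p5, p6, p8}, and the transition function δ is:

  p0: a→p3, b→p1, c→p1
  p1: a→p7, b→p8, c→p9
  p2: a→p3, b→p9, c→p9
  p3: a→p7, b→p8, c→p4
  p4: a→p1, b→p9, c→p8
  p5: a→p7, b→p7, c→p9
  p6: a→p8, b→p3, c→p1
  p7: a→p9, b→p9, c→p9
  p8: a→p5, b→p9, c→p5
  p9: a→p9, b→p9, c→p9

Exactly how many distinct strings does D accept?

The useful subgraph on states {p1, p2, p3, p4, p5, p8} is acyclic, so L(D) is finite; the longest accepting path visits 6 useful states, giving maximum string length 5.
Counting accepting paths from p2 by length: 1 of length 0, 2 of length 2, 4 of length 3, 3 of length 4, 2 of length 5. Total 12.

12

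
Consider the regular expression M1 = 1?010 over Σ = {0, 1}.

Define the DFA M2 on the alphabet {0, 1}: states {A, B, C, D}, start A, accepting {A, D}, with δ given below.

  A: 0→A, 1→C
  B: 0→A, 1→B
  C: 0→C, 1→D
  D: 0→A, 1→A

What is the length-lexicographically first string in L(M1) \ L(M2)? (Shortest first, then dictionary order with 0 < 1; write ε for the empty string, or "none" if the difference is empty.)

The string 010 is accepted by M1 but not by M2.
No shorter string lies in the difference, and 010 is the lexicographically first length-3 string in L(M1) \ L(M2).

010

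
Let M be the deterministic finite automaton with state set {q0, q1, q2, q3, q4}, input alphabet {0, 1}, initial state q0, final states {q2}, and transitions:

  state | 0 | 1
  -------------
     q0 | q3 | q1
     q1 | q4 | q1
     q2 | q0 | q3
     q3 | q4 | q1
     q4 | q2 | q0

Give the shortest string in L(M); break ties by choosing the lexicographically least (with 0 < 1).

000

A breadth-first search from q0 reaches an accepting state first via the path q0 → q3 → q4 → q2 on input 000.
No string of length < 3 is accepted (BFS exhausts all shorter strings without reaching an accepting state), and 000 is the lexicographically least accepting string of length 3.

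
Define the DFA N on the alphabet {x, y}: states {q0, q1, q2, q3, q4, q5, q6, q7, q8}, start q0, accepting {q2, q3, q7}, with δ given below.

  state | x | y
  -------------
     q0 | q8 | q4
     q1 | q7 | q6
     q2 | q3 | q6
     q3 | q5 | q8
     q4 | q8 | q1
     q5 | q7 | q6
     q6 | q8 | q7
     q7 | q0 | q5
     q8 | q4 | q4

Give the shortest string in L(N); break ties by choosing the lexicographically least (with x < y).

A breadth-first search from q0 reaches an accepting state first via the path q0 → q4 → q1 → q7 on input yyx.
No string of length < 3 is accepted (BFS exhausts all shorter strings without reaching an accepting state), and yyx is the lexicographically least accepting string of length 3.

yyx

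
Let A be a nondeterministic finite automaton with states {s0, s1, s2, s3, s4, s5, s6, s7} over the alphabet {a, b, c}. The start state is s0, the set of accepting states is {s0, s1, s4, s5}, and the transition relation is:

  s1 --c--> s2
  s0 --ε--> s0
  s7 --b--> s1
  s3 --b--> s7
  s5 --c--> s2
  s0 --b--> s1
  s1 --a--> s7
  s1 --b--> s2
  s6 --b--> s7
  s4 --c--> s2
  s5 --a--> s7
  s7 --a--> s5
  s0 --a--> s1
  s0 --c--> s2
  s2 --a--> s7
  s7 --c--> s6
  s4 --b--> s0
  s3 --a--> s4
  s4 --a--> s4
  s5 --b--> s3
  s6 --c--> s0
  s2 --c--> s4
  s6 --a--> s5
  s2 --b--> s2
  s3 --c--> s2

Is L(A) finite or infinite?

infinite

State s2 is reachable from the start and can reach an accepting state, and it lies on the cycle s2 → s2.
Traversing that cycle any number of times yields accepted strings of unbounded length, so the language is infinite.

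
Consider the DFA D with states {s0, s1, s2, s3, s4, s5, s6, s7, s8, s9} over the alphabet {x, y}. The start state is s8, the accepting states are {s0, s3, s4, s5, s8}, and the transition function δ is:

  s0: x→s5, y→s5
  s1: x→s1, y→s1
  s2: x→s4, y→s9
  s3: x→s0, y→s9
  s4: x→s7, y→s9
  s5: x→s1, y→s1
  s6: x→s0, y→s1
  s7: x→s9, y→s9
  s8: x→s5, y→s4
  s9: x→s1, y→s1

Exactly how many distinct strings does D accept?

The useful subgraph on states {s4, s5, s8} is acyclic, so L(D) is finite; the longest accepting path visits 2 useful states, giving maximum string length 1.
Counting accepting paths from s8 by length: 1 of length 0, 2 of length 1. Total 3.

3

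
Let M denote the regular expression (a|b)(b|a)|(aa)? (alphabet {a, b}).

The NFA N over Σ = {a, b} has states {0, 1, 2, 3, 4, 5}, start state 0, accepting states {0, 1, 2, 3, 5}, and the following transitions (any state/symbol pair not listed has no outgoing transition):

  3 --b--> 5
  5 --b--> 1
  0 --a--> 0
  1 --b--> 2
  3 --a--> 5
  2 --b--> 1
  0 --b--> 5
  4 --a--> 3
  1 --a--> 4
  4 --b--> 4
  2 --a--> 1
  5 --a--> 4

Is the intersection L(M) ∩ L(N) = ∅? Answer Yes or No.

No

The empty string ε is accepted by both M and N.
Hence L(M) ∩ L(N) ≠ ∅.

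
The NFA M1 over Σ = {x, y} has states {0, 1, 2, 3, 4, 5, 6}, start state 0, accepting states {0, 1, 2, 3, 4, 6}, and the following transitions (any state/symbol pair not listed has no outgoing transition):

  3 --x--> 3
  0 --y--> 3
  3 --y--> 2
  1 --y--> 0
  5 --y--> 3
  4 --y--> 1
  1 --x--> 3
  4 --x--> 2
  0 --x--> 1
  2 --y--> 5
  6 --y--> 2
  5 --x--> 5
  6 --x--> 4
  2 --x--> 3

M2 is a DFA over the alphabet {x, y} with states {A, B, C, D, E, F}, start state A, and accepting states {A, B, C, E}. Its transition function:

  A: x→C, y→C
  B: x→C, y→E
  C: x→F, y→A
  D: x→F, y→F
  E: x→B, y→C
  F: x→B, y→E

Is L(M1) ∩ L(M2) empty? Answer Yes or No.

No

The empty string ε is accepted by both M1 and M2.
Hence L(M1) ∩ L(M2) ≠ ∅.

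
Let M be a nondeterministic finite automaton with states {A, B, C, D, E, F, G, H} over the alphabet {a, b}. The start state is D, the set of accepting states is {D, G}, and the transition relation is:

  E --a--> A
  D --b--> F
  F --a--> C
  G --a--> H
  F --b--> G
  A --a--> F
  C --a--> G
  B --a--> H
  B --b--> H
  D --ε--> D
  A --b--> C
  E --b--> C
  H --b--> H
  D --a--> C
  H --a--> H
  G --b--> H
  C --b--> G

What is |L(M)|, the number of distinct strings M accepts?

6

The useful subgraph on states {C, D, F, G} is acyclic, so L(M) is finite; the longest accepting path visits 4 useful states, giving maximum string length 3.
Counting accepting paths from D by length: 1 of length 0, 3 of length 2, 2 of length 3. Total 6.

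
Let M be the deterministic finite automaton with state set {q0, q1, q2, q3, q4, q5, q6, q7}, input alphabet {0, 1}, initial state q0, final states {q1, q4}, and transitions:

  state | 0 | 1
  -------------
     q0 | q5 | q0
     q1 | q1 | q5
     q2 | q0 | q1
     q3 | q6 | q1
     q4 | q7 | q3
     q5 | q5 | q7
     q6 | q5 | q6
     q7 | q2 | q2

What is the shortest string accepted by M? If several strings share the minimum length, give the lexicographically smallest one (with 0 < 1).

0101

A breadth-first search from q0 reaches an accepting state first via the path q0 → q5 → q7 → q2 → q1 on input 0101.
No string of length < 4 is accepted (BFS exhausts all shorter strings without reaching an accepting state), and 0101 is the lexicographically least accepting string of length 4.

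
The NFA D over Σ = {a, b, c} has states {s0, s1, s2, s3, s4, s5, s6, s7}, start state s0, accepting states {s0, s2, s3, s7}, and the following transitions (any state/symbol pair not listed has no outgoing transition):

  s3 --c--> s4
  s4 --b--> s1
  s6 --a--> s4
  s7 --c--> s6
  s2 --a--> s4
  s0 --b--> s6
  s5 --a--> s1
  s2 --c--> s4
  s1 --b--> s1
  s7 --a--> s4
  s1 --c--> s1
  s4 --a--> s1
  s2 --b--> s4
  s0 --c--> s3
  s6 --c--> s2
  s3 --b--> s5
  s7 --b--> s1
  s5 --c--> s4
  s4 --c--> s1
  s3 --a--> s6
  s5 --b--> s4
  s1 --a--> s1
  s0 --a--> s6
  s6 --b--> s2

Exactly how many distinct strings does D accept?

8

The useful subgraph on states {s0, s2, s3, s6} is acyclic, so L(D) is finite; the longest accepting path visits 4 useful states, giving maximum string length 3.
Counting accepting paths from s0 by length: 1 of length 0, 1 of length 1, 4 of length 2, 2 of length 3. Total 8.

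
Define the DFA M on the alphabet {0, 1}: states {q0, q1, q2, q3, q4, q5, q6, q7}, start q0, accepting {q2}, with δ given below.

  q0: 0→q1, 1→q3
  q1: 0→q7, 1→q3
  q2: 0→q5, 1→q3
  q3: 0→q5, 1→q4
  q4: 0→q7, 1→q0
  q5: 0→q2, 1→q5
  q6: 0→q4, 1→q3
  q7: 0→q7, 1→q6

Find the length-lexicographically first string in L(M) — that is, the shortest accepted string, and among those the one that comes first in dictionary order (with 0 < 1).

100

A breadth-first search from q0 reaches an accepting state first via the path q0 → q3 → q5 → q2 on input 100.
No string of length < 3 is accepted (BFS exhausts all shorter strings without reaching an accepting state), and 100 is the lexicographically least accepting string of length 3.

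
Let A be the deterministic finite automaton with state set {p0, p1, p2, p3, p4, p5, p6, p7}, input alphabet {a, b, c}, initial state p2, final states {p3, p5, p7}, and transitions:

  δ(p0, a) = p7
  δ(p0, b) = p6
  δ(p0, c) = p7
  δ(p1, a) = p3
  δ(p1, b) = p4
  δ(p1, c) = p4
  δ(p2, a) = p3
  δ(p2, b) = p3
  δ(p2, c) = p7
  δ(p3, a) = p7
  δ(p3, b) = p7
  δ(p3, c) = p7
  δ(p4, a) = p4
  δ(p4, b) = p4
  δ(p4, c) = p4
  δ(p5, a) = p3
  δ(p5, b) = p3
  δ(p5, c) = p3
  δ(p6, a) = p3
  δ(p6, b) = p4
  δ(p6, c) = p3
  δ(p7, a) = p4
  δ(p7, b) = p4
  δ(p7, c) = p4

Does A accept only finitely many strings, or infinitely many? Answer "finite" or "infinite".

finite

The useful states (reachable from p2 and able to reach an accepting state) are {p2, p3, p7}.
Restricted to these states the transition graph has no cycle, so every accepting path has bounded length and L is finite.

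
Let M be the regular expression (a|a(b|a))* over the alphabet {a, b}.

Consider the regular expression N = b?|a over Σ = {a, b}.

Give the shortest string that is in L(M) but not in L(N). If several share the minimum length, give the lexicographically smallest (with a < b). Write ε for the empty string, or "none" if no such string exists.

aa

The string aa is accepted by M but not by N.
No shorter string lies in the difference, and aa is the lexicographically first length-2 string in L(M) \ L(N).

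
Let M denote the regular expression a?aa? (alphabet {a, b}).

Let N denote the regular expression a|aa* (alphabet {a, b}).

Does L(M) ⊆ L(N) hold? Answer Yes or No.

Yes

Converting the expression M to a DFA (subset construction, then merging equivalent states) gives the minimal DFA with states {m0, m1, m2, m3, m4}, start state m0, accepting states {m1, m3, m4} and transitions m0: a→m1, b→m2; m1: a→m3, b→m2; m2: a→m2, b→m2; m3: a→m4, b→m2; m4: a→m2, b→m2.
Converting the expression N to a DFA (subset construction, then merging equivalent states) gives the minimal DFA with states {n0, n1, n2}, start state n0, accepting states {n1} and transitions n0: a→n1, b→n2; n1: a→n1, b→n2; n2: a→n2, b→n2.
Exploring the product automaton M × N from the start pair (m0, n0), following both machines on each input symbol, reaches 6 state pairs: (m0, n0), (m1, n1), (m2, n2), (m3, n1), (m4, n1), (m2, n1).
M accepts in {m1, m3, m4} and N accepts in {n1}. The reachable pairs whose M-component is accepting are (m1, n1), (m3, n1), (m4, n1); in each of them the N-component is accepting too, so the product for L(M) \ L(N) (M-component accepting, N-component rejecting) has no reachable accepting pair and the difference is empty.
Hence every string in L(M) is also in L(N).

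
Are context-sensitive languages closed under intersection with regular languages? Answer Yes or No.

Every regular language is context-sensitive, and context-sensitive languages are closed under intersection (an LBA runs the DFA check and then the LBA for L on the same linear tape).
So the context-sensitive languages are closed under intersection with a regular language.

Yes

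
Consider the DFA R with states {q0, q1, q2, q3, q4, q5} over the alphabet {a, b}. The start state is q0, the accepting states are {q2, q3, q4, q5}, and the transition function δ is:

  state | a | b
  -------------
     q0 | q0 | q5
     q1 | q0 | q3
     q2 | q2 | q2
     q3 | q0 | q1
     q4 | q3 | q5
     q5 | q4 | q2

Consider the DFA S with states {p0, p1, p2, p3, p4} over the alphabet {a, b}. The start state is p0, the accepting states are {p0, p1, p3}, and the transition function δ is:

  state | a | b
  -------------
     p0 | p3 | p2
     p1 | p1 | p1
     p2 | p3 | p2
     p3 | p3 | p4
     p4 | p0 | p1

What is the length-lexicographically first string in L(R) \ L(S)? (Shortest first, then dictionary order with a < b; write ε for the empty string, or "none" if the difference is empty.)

b

The string b is accepted by R but not by S.
No shorter string lies in the difference, and b is the lexicographically first length-1 string in L(R) \ L(S).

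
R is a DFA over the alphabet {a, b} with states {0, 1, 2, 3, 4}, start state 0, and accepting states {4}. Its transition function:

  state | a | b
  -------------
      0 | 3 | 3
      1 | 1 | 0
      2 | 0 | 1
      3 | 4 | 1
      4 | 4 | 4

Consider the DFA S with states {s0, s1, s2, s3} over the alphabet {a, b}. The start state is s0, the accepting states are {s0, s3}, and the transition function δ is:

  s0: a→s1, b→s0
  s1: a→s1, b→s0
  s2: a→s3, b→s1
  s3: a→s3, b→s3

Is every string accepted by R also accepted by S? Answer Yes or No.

No

The string aa is in L(R) but not in L(S).
So L(R) ⊄ L(S).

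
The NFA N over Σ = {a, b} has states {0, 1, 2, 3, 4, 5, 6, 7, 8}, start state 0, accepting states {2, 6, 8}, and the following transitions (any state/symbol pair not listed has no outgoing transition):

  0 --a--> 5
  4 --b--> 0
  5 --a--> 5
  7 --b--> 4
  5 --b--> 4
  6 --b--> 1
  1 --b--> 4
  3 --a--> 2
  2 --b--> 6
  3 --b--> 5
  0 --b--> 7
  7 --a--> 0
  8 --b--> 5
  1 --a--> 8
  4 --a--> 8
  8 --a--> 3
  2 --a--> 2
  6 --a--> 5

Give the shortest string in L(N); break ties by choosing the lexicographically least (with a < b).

A breadth-first search from 0 reaches an accepting state first via the path 0 → 5 → 4 → 8 on input aba.
No string of length < 3 is accepted (BFS exhausts all shorter strings without reaching an accepting state), and aba is the lexicographically least accepting string of length 3.

aba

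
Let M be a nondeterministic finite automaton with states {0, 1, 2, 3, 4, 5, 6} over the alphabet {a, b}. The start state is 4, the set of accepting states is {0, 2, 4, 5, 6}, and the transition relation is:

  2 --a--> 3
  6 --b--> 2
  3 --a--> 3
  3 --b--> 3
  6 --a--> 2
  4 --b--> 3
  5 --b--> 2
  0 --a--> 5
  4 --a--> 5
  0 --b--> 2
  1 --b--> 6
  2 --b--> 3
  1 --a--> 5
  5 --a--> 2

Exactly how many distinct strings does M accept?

4

The useful subgraph on states {2, 4, 5} is acyclic, so L(M) is finite; the longest accepting path visits 3 useful states, giving maximum string length 2.
Counting accepting paths from 4 by length: 1 of length 0, 1 of length 1, 2 of length 2. Total 4.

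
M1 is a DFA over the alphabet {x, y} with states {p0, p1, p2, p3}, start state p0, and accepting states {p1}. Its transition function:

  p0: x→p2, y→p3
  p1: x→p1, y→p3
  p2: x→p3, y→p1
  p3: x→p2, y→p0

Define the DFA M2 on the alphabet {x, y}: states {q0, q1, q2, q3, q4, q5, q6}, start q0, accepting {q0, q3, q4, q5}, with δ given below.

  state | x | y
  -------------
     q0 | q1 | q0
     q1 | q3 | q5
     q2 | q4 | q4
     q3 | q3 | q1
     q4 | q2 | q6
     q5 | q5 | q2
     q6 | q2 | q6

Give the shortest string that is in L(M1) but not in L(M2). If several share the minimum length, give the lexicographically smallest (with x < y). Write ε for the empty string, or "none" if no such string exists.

The string xxxy is accepted by M1 but not by M2.
No shorter string lies in the difference, and xxxy is the lexicographically first length-4 string in L(M1) \ L(M2).

xxxy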